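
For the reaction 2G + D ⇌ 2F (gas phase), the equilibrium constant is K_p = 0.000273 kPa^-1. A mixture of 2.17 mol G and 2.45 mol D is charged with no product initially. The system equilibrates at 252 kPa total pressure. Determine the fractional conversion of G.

Let X = conversion of G (basis 2.17 mol G); extent of reaction ξ = 1.08X.
Species balance: n_G = 2.17 − 2.17X; n_D = 2.45 − 1.08X; n_F = 2.17X.
n_T = Σnᵢ = 4.62 − 1.08X.
Mole fractions y_i = n_i/n_T; K_p = p_F^2 / (p_G^2 p_D) with p_i = y_i·P.
Setting this equal to 0.000273 kPa^-1 and taking the physical root (0 < X < 1) gives X = 0.158.

X = 0.158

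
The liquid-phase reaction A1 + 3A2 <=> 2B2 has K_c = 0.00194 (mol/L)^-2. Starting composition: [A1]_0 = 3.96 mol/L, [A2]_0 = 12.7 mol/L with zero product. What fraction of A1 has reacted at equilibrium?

Let X = conversion of A1; extent ξ = 3.96·X mol/L.
Concentrations: [A1] = 3.96 − 3.96X; [A2] = 12.7 − 11.9X; [B2] = 7.92X.
K_c = [B2]^2 / ([A1] [A2]^3).
Setting equal to 0.00194 and solving for X on (0,1) gives X = 0.274.

X = 0.274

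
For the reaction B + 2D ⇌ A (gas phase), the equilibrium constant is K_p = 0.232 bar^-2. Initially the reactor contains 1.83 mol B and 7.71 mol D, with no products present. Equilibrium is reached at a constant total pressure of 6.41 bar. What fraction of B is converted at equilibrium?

X = 0.831

Basis: 1.83 mol B initially; let X = conversion of B. Extent ξ = 1.83X.
Mole table: n_B = 1.83 − 1.83X; n_D = 7.71 − 3.66X; n_A = 1.83X.
Total moles n_T = 9.54 − 3.66X.
y_i = n_i/n_T, p_i = y_i·P. K_p = p_A / (p_B p_D^2).
This yields a degree-3 equation in X; solving on (0,1), X = 0.831.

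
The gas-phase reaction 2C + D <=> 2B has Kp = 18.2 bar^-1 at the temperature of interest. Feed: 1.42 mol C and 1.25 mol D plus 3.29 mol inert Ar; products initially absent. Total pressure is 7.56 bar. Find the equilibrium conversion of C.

Take 1.42 mol C as basis and let X be its fractional conversion, so ξ = 0.71X.
Moles: n_C = 1.42 − 1.42X; n_D = 1.25 − 0.71X; n_B = 1.42X; n_I = 3.29 (inert).
Total moles n_T = 5.96 − 0.71X.
y_i = n_i/n_T, p_i = y_i·P. Kp = p_B^2 / (p_C^2 p_D).
This yields a degree-3 equation in X; solving on (0,1), X = 0.806.

X = 0.806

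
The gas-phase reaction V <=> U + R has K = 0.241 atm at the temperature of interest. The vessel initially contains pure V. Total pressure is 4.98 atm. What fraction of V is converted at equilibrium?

X = 0.215

Basis: 1 mol V initially; let X = conversion of V. Extent ξ = X.
At extent ξ: n_V = 1 − X; n_U = X; n_R = X.
Total moles n_T = 1 + X.
Mole fractions y_i = n_i/n_T; K = p_U p_R / (p_V) with p_i = y_i·P.
Substituting and setting equal to 0.241 atm gives a polynomial in X; the root in (0,1) is X = 0.215.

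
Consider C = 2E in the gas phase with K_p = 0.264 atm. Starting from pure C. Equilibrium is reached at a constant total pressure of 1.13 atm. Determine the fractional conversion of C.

Take 1 mol C as basis and let X be its fractional conversion, so ξ = X.
Species balance: n_C = 1 − X; n_E = 2X.
Summing: n_T = 1 + X.
Mole fractions y_i = n_i/n_T; K_p = p_E^2 / (p_C) with p_i = y_i·P.
Substituting and setting equal to 0.264 atm gives a polynomial in X; the root in (0,1) is X = 0.235.

X = 0.235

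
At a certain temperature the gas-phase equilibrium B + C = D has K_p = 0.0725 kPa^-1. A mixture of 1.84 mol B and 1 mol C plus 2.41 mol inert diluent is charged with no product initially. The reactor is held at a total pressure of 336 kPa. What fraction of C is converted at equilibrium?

X = 0.846

Let X = conversion of C (basis 1 mol C); extent of reaction ξ = X.
Moles: n_B = 1.84 − X; n_C = 1 − X; n_D = X; n_I = 2.41 (inert).
Summing: n_T = 5.25 − X.
y_i = n_i/n_T, p_i = y_i·P. K_p = p_D / (p_B p_C).
Substituting and setting equal to 0.0725 kPa^-1 gives a polynomial in X; the root in (0,1) is X = 0.846.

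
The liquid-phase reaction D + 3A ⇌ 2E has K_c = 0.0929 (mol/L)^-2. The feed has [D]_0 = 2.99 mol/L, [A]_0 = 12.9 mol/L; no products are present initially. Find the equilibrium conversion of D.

Let X = conversion of D; extent ξ = 2.99·X mol/L.
Concentrations: [D] = 2.99 − 2.99X; [A] = 12.9 − 8.97X; [E] = 5.98X.
K_c = [E]^2 / ([D] [A]^3).
This equals 0.0929 at X = 0.731 (the root in 0 < X < 1).

X = 0.731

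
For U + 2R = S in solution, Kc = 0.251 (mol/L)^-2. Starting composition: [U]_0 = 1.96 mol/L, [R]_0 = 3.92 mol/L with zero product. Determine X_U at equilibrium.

Let X = conversion of U; extent ξ = 1.96·X mol/L.
Concentrations: [U] = 1.96 − 1.96X; [R] = 3.92 − 3.92X; [S] = 1.96X.
Kc = [S] / ([U] [R]^2).
Solving Kc = 0.251 for X ∈ (0,1): X = 0.495.

X = 0.495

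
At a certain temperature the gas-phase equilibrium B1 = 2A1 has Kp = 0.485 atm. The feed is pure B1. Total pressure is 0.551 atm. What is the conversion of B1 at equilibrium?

X = 0.425

Basis: 1 mol B1 initially; let X = conversion of B1. Extent ξ = X.
Species balance: n_B1 = 1 − X; n_A1 = 2X.
n_T = Σnᵢ = 1 + X.
Mole fractions y_i = n_i/n_T; Kp = p_A1^2 / (p_B1) with p_i = y_i·P.
Substituting and setting equal to 0.485 atm gives a polynomial in X; the root in (0,1) is X = 0.425.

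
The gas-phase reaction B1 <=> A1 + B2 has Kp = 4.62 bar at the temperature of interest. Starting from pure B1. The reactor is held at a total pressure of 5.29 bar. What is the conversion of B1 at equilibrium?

Take 1 mol B1 as basis and let X be its fractional conversion, so ξ = X.
Species balance: n_B1 = 1 − X; n_A1 = X; n_B2 = X.
Total moles n_T = 1 + X.
With p_i = (n_i/n_T)P, Kp = p_A1 p_B2 / (p_B1).
Substituting and setting equal to 4.62 bar gives a polynomial in X; the root in (0,1) is X = 0.683.

X = 0.683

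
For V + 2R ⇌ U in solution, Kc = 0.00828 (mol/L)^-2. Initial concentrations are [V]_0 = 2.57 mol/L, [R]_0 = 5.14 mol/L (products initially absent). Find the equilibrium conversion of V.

Let X = conversion of V; extent ξ = 2.57·X mol/L.
Concentrations: [V] = 2.57 − 2.57X; [R] = 5.14 − 5.14X; [U] = 2.57X.
Kc = [U] / ([V] [R]^2).
Equating to 0.00828 (mol/L)^-2: the physical root is X = 0.139.

X = 0.139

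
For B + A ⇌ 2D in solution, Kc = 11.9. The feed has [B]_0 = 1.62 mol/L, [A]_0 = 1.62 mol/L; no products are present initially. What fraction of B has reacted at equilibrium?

Let X = conversion of B; extent ξ = 1.62·X mol/L.
Concentrations: [B] = 1.62 − 1.62X; [A] = 1.62 − 1.62X; [D] = 3.24X.
Kc = [D]^2 / ([B] [A]).
Solving Kc = 11.9 for X ∈ (0,1): X = 0.633.

X = 0.633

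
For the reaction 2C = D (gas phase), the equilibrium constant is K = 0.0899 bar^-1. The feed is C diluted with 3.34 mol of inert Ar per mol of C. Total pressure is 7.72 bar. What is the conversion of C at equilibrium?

X = 0.206

Let X = conversion of C (basis 1 mol C); extent of reaction ξ = 0.5X.
Species balance: n_C = 1 − X; n_D = 0.5X; n_I = 3.34 (inert).
Total moles n_T = 4.34 − 0.5X.
With p_i = (n_i/n_T)P, K = p_D / (p_C^2).
Substituting and setting equal to 0.0899 bar^-1 gives a polynomial in X; the root in (0,1) is X = 0.206.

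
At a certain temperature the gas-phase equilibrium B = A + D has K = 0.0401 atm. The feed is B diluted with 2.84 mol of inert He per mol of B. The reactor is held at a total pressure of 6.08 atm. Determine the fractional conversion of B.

Let X = conversion of B (basis 1 mol B); extent of reaction ξ = X.
Species balance: n_B = 1 − X; n_A = X; n_D = X; n_I = 2.84 (inert).
Total moles n_T = 3.84 + X.
y_i = n_i/n_T, p_i = y_i·P. K = p_A p_D / (p_B).
Equating to 0.0401 atm and solving on 0 < X < 1: X = 0.150.

X = 0.150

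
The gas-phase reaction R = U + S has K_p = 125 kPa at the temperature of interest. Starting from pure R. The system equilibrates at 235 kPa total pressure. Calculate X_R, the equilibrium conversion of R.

X = 0.589

Basis: 1 mol R initially; let X = conversion of R. Extent ξ = X.
Mole table: n_R = 1 − X; n_U = X; n_S = X.
Total moles n_T = 1 + X.
With p_i = (n_i/n_T)P, K_p = p_U p_S / (p_R).
Setting this equal to 125 kPa and taking the physical root (0 < X < 1) gives X = 0.589.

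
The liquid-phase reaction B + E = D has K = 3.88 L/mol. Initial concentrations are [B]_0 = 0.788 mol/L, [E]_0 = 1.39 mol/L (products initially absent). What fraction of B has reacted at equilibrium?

Let X = conversion of B; extent ξ = 0.788·X mol/L.
Concentrations: [B] = 0.788 − 0.788X; [E] = 1.39 − 0.788X; [D] = 0.788X.
K = [D] / ([B] [E]).
This equals 3.88 at X = 0.755 (the root in 0 < X < 1).

X = 0.755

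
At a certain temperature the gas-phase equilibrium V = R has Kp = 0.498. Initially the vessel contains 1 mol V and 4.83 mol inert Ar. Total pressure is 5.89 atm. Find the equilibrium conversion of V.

Basis: 1 mol V initially; let X = conversion of V. Extent ξ = X.
Species balance: n_V = 1 − X; n_R = X; n_I = 4.83 (inert).
Since Δν = 0, n_T = 5.83 throughout.
y_i = n_i/n_T, p_i = y_i·P. Kp = p_R / (p_V).
This yields a degree-1 equation in X; solving on (0,1), X = 0.332.

X = 0.332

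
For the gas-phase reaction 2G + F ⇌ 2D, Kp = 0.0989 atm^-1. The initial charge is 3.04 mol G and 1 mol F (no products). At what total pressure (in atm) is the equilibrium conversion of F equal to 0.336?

P = 4.54 atm

Take 1 mol F as basis and let X be its fractional conversion, so ξ = X.
At extent ξ: n_G = 3.04 − 2X; n_F = 1 − X; n_D = 2X.
n_T = Σnᵢ = 4.04 − X.
Kp = p_D^2 / (p_G^2 p_F) with p_i = (n_i/n_T)·P.
At X = 0.336: the mole-fraction product g(X) = Π y_i^ν_i = 0.4492. Since Kp = g(X)·P^{-1}, P = (g/Kp)^(1/1) = (0.4492/0.0989)^(1/1) = 4.54 atm.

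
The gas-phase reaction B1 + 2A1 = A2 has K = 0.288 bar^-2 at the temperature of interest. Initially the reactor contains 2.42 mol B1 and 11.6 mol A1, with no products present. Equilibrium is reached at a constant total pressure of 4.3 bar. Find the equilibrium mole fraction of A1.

y_A1 = 0.766

Basis: 2.42 mol B1 initially; let X = conversion of B1. Extent ξ = 2.42X.
Species balance: n_B1 = 2.42 − 2.42X; n_A1 = 11.6 − 4.84X; n_A2 = 2.42X.
Summing: n_T = 14 − 4.84X.
With p_i = (n_i/n_T)P, K = p_A2 / (p_B1 p_A1^2).
Equating to 0.288 bar^-2 and solving on 0 < X < 1: X = 0.758.
Then n_A1 = 7.93, n_T = 10.4, so y_A1 = 0.766.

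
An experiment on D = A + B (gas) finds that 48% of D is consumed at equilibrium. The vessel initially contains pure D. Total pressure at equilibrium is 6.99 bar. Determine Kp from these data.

Basis: 1 mol D initially; let X = conversion of D. Extent ξ = X.
Species balance: n_D = 1 − X; n_A = X; n_B = X.
Summing: n_T = 1 + X.
At X = 0.48: n_D = 0.52, n_A = 0.48, n_B = 0.48, n_T = 1.48.
p_i = (n_i/n_T)·P. Kp = p_A p_B / (p_D) = 2.09 bar.

Kp = 2.09 bar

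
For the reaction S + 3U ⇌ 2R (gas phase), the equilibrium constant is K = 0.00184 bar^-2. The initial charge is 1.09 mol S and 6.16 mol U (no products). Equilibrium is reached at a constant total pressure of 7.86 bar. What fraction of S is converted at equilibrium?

X = 0.256

Let X = conversion of S (basis 1.09 mol S); extent of reaction ξ = 1.09X.
Mole table: n_S = 1.09 − 1.09X; n_U = 6.16 − 3.27X; n_R = 2.18X.
n_T = Σnᵢ = 7.25 − 2.18X.
Mole fractions y_i = n_i/n_T; K = p_R^2 / (p_S p_U^3) with p_i = y_i·P.
Setting this equal to 0.00184 bar^-2 and taking the physical root (0 < X < 1) gives X = 0.256.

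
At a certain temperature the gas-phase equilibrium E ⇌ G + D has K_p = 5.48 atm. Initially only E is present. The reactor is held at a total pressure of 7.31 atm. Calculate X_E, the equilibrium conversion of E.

X = 0.655

Let X = conversion of E (basis 1 mol E); extent of reaction ξ = X.
Moles: n_E = 1 − X; n_G = X; n_D = X.
n_T = Σnᵢ = 1 + X.
y_i = n_i/n_T, p_i = y_i·P. K_p = p_G p_D / (p_E).
Equating to 5.48 atm and solving on 0 < X < 1: X = 0.655.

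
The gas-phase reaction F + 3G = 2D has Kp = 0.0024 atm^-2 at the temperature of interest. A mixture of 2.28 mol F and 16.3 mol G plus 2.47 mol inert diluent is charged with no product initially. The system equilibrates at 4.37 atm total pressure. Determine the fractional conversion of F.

Let X = conversion of F (basis 2.28 mol F); extent of reaction ξ = 2.28X.
Species balance: n_F = 2.28 − 2.28X; n_G = 16.3 − 6.84X; n_D = 4.56X; n_I = 2.47 (inert).
Total moles n_T = 21.1 − 4.56X.
With p_i = (n_i/n_T)P, Kp = p_D^2 / (p_F p_G^3).
Substituting and setting equal to 0.0024 atm^-2 gives a polynomial in X; the root in (0,1) is X = 0.185.

X = 0.185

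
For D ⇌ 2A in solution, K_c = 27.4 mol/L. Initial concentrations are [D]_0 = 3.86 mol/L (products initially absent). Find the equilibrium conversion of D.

X = 0.713

Let X = conversion of D; extent ξ = 3.86·X mol/L.
Concentrations: [D] = 3.86 − 3.86X; [A] = 7.72X.
K_c = [A]^2 / ([D]).
Setting equal to 27.4 and solving for X on (0,1) gives X = 0.713.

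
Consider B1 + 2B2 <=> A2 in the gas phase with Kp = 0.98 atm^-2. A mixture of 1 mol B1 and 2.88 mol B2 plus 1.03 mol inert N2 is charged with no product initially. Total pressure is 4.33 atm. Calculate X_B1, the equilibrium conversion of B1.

X = 0.750

Let X = conversion of B1 (basis 1 mol B1); extent of reaction ξ = X.
Mole table: n_B1 = 1 − X; n_B2 = 2.88 − 2X; n_A2 = X; n_I = 1.03 (inert).
n_T = Σnᵢ = 4.91 − 2X.
With p_i = (n_i/n_T)P, Kp = p_A2 / (p_B1 p_B2^2).
Substituting and setting equal to 0.98 atm^-2 gives a polynomial in X; the root in (0,1) is X = 0.750.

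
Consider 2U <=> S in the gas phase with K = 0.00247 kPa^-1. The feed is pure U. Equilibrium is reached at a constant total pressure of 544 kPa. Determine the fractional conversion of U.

X = 0.604

Let X = conversion of U (basis 1 mol U); extent of reaction ξ = 0.5X.
Mole table: n_U = 1 − X; n_S = 0.5X.
Total moles n_T = 1 − 0.5X.
With p_i = (n_i/n_T)P, K = p_S / (p_U^2).
Setting this equal to 0.00247 kPa^-1 and taking the physical root (0 < X < 1) gives X = 0.604.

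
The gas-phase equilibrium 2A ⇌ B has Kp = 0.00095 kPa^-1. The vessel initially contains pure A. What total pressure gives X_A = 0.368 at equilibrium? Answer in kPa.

Basis: 1 mol A initially; let X = conversion of A. Extent ξ = 0.5X.
Species balance: n_A = 1 − X; n_B = 0.5X.
Total moles n_T = 1 − 0.5X.
Kp = p_B / (p_A^2) with p_i = (n_i/n_T)·P.
At X = 0.368: the mole-fraction product g(X) = Π y_i^ν_i = 0.3759. Since Kp = g(X)·P^{-1}, P = (g/Kp)^(1/1) = (0.3759/0.00095)^(1/1) = 396 kPa.

P = 396 kPa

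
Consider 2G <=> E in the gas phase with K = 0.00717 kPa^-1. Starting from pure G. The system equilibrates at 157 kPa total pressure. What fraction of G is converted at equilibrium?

Basis: 1 mol G initially; let X = conversion of G. Extent ξ = 0.5X.
Moles: n_G = 1 − X; n_E = 0.5X.
n_T = Σnᵢ = 1 − 0.5X.
Mole fractions y_i = n_i/n_T; K = p_E / (p_G^2) with p_i = y_i·P.
This yields a degree-2 equation in X; solving on (0,1), X = 0.574.

X = 0.574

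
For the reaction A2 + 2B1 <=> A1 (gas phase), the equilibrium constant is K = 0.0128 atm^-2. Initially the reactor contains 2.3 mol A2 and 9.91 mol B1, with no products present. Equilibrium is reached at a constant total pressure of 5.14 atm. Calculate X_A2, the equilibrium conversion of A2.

X = 0.177

Take 2.3 mol A2 as basis and let X be its fractional conversion, so ξ = 2.3X.
Mole table: n_A2 = 2.3 − 2.3X; n_B1 = 9.91 − 4.6X; n_A1 = 2.3X.
n_T = Σnᵢ = 12.2 − 4.6X.
With p_i = (n_i/n_T)P, K = p_A1 / (p_A2 p_B1^2).
Substituting and setting equal to 0.0128 atm^-2 gives a polynomial in X; the root in (0,1) is X = 0.177.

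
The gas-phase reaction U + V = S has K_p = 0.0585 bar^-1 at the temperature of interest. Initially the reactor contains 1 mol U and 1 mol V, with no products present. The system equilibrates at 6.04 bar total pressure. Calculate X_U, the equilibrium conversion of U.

X = 0.140

Let X = conversion of U (basis 1 mol U); extent of reaction ξ = X.
Moles: n_U = 1 − X; n_V = 1 − X; n_S = X.
Total moles n_T = 2 − X.
y_i = n_i/n_T, p_i = y_i·P. K_p = p_S / (p_U p_V).
This yields a degree-2 equation in X; solving on (0,1), X = 0.140.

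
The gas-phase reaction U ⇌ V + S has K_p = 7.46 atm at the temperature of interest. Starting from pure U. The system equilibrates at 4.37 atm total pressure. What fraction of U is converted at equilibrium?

X = 0.794

Take 1 mol U as basis and let X be its fractional conversion, so ξ = X.
Species balance: n_U = 1 − X; n_V = X; n_S = X.
Total moles n_T = 1 + X.
Mole fractions y_i = n_i/n_T; K_p = p_V p_S / (p_U) with p_i = y_i·P.
Setting this equal to 7.46 atm and taking the physical root (0 < X < 1) gives X = 0.794.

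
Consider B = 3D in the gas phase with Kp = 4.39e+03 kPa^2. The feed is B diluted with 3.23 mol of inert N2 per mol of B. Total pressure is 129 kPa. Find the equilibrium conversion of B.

X = 0.509

Take 1 mol B as basis and let X be its fractional conversion, so ξ = X.
Moles: n_B = 1 − X; n_D = 3X; n_I = 3.23 (inert).
Summing: n_T = 4.23 + 2X.
y_i = n_i/n_T, p_i = y_i·P. Kp = p_D^3 / (p_B).
Setting this equal to 4.39e+03 kPa^2 and taking the physical root (0 < X < 1) gives X = 0.509.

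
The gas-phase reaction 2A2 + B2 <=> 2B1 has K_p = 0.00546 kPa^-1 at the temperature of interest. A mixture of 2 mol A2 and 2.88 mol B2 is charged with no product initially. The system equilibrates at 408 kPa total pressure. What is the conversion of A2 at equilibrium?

Take 2 mol A2 as basis and let X be its fractional conversion, so ξ = X.
Mole table: n_A2 = 2 − 2X; n_B2 = 2.88 − X; n_B1 = 2X.
Total moles n_T = 4.88 − X.
With p_i = (n_i/n_T)P, K_p = p_B1^2 / (p_A2^2 p_B2).
Setting this equal to 0.00546 kPa^-1 and taking the physical root (0 < X < 1) gives X = 0.523.

X = 0.523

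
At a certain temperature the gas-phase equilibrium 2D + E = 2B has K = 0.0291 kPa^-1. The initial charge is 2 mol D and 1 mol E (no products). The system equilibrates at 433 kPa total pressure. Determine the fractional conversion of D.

X = 0.593

Basis: 2 mol D initially; let X = conversion of D. Extent ξ = X.
Moles: n_D = 2 − 2X; n_E = 1 − X; n_B = 2X.
Total moles n_T = 3 − X.
y_i = n_i/n_T, p_i = y_i·P. K = p_B^2 / (p_D^2 p_E).
Equating to 0.0291 kPa^-1 and solving on 0 < X < 1: X = 0.593.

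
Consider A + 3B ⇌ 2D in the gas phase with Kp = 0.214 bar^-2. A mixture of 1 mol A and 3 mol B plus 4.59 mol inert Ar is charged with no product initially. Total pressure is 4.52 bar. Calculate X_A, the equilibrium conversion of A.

Let X = conversion of A (basis 1 mol A); extent of reaction ξ = X.
Species balance: n_A = 1 − X; n_B = 3 − 3X; n_D = 2X; n_I = 4.59 (inert).
n_T = Σnᵢ = 8.59 − 2X.
y_i = n_i/n_T, p_i = y_i·P. Kp = p_D^2 / (p_A p_B^3).
Substituting and setting equal to 0.214 bar^-2 gives a polynomial in X; the root in (0,1) is X = 0.318.

X = 0.318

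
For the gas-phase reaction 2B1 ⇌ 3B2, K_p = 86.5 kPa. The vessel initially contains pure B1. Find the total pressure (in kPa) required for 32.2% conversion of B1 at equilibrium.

Let X = conversion of B1 (basis 1 mol B1); extent of reaction ξ = 0.5X.
At extent ξ: n_B1 = 1 − X; n_B2 = 1.5X.
n_T = Σnᵢ = 1 + 0.5X.
K_p = p_B2^3 / (p_B1^2) with p_i = (n_i/n_T)·P.
At X = 0.322: the mole-fraction product g(X) = Π y_i^ν_i = 0.2111. Since K_p = g(X)·P^{1}, P = (K_p/g)^(1/1) = (86.5/0.2111)^(1/1) = 410 kPa.

P = 410 kPa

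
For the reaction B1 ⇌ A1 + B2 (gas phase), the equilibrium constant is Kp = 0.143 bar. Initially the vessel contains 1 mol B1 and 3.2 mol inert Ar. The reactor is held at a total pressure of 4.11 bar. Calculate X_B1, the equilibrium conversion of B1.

Take 1 mol B1 as basis and let X be its fractional conversion, so ξ = X.
Moles: n_B1 = 1 − X; n_A1 = X; n_B2 = X; n_I = 3.2 (inert).
Summing: n_T = 4.2 + X.
Mole fractions y_i = n_i/n_T; Kp = p_A1 p_B2 / (p_B1) with p_i = y_i·P.
Setting this equal to 0.143 bar and taking the physical root (0 < X < 1) gives X = 0.326.

X = 0.326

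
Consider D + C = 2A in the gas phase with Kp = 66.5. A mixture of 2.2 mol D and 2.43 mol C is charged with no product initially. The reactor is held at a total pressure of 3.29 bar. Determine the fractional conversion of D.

X = 0.840

Let X = conversion of D (basis 2.2 mol D); extent of reaction ξ = 2.2X.
Species balance: n_D = 2.2 − 2.2X; n_C = 2.43 − 2.2X; n_A = 4.4X.
Total moles n_T = 4.63 (Δν = 0, constant).
y_i = n_i/n_T, p_i = y_i·P. Kp = p_A^2 / (p_D p_C).
Setting this equal to 66.5 and taking the physical root (0 < X < 1) gives X = 0.840.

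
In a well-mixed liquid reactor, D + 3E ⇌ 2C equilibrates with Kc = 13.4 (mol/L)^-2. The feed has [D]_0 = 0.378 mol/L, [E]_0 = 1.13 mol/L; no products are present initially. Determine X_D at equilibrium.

X = 0.592

Let X = conversion of D; extent ξ = 0.378·X mol/L.
Concentrations: [D] = 0.378 − 0.378X; [E] = 1.13 − 1.13X; [C] = 0.756X.
Kc = [C]^2 / ([D] [E]^3).
Solving Kc = 13.4 for X ∈ (0,1): X = 0.592.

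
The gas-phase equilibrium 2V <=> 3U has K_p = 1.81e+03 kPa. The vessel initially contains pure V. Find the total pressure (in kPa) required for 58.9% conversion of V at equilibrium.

P = 574 kPa

Basis: 1 mol V initially; let X = conversion of V. Extent ξ = 0.5X.
At extent ξ: n_V = 1 − X; n_U = 1.5X.
n_T = Σnᵢ = 1 + 0.5X.
K_p = p_U^3 / (p_V^2) with p_i = (n_i/n_T)·P.
At X = 0.589: the mole-fraction product g(X) = Π y_i^ν_i = 3.154. Since K_p = g(X)·P^{1}, P = (K_p/g)^(1/1) = (1.81e+03/3.154)^(1/1) = 574 kPa.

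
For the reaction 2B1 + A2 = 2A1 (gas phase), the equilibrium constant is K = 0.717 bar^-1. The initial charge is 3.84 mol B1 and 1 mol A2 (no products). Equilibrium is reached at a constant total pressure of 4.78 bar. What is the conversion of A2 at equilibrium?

Basis: 1 mol A2 initially; let X = conversion of A2. Extent ξ = X.
Species balance: n_B1 = 3.84 − 2X; n_A2 = 1 − X; n_A1 = 2X.
n_T = Σnᵢ = 4.84 − X.
Mole fractions y_i = n_i/n_T; K = p_A1^2 / (p_B1^2 p_A2) with p_i = y_i·P.
Setting this equal to 0.717 bar^-1 and taking the physical root (0 < X < 1) gives X = 0.662.

X = 0.662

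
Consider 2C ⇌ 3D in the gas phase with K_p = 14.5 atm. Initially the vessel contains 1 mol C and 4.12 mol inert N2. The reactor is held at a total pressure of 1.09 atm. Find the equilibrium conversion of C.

Basis: 1 mol C initially; let X = conversion of C. Extent ξ = 0.5X.
Species balance: n_C = 1 − X; n_D = 1.5X; n_I = 4.12 (inert).
Summing: n_T = 5.12 + 0.5X.
With p_i = (n_i/n_T)P, K_p = p_D^3 / (p_C^2).
Substituting and setting equal to 14.5 atm gives a polynomial in X; the root in (0,1) is X = 0.836.

X = 0.836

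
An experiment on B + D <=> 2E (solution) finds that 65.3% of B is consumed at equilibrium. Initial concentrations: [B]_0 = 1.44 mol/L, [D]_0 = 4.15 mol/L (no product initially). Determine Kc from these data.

Kc = 2.21

Let X = conversion of B.
Concentrations: [B] = 1.44 − 1.44X; [D] = 4.15 − 1.44X; [E] = 2.88X.
At X = 0.653: [B] = 0.5, [D] = 3.21, [E] = 1.88.
Kc = [E]^2 / ([B] [D]) = 2.21.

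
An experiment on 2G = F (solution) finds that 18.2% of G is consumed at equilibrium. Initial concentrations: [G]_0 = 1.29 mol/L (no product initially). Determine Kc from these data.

Kc = 0.105 L/mol

Let X = conversion of G.
Concentrations: [G] = 1.29 − 1.29X; [F] = 0.645X.
At X = 0.182: [G] = 1.06, [F] = 0.117.
Kc = [F] / ([G]^2) = 0.105 L/mol.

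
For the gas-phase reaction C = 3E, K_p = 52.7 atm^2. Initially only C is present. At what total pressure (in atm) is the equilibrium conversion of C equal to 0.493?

P = 5.71 atm

Let X = conversion of C (basis 1 mol C); extent of reaction ξ = X.
At extent ξ: n_C = 1 − X; n_E = 3X.
n_T = Σnᵢ = 1 + 2X.
K_p = p_E^3 / (p_C) with p_i = (n_i/n_T)·P.
At X = 0.493: the mole-fraction product g(X) = Π y_i^ν_i = 1.618. Since K_p = g(X)·P^{2}, P = (K_p/g)^(1/2) = (52.7/1.618)^(1/2) = 5.71 atm.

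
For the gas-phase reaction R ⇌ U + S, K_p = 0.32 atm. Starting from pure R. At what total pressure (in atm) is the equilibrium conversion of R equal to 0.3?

P = 3.24 atm

Take 1 mol R as basis and let X be its fractional conversion, so ξ = X.
At extent ξ: n_R = 1 − X; n_U = X; n_S = X.
Summing: n_T = 1 + X.
K_p = p_U p_S / (p_R) with p_i = (n_i/n_T)·P.
At X = 0.3: the mole-fraction product g(X) = Π y_i^ν_i = 0.0989. Since K_p = g(X)·P^{1}, P = (K_p/g)^(1/1) = (0.32/0.0989)^(1/1) = 3.24 atm.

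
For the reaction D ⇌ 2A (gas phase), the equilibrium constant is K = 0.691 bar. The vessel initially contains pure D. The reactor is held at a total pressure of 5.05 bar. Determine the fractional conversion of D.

X = 0.182

Let X = conversion of D (basis 1 mol D); extent of reaction ξ = X.
Moles: n_D = 1 − X; n_A = 2X.
Total moles n_T = 1 + X.
Mole fractions y_i = n_i/n_T; K = p_A^2 / (p_D) with p_i = y_i·P.
Equating to 0.691 bar and solving on 0 < X < 1: X = 0.182.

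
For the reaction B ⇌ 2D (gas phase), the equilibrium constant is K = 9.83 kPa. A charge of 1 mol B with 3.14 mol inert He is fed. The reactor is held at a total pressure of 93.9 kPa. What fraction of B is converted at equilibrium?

Take 1 mol B as basis and let X be its fractional conversion, so ξ = X.
Moles: n_B = 1 − X; n_D = 2X; n_I = 3.14 (inert).
Total moles n_T = 4.14 + X.
With p_i = (n_i/n_T)P, K = p_D^2 / (p_B).
Equating to 9.83 kPa and solving on 0 < X < 1: X = 0.287.

X = 0.287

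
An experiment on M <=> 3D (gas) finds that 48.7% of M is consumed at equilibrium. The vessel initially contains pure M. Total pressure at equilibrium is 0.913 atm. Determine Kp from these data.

Kp = 1.3 atm^2

Let X = conversion of M (basis 1 mol M); extent of reaction ξ = X.
Moles: n_M = 1 − X; n_D = 3X.
Total moles n_T = 1 + 2X.
At X = 0.487: n_M = 0.513, n_D = 1.46, n_T = 1.97.
p_i = (n_i/n_T)·P. Kp = p_D^3 / (p_M) = 1.3 atm^2.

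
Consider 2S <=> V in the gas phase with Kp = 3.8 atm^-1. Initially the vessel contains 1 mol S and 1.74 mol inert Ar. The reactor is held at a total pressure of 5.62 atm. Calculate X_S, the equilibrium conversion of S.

X = 0.792

Let X = conversion of S (basis 1 mol S); extent of reaction ξ = 0.5X.
At extent ξ: n_S = 1 − X; n_V = 0.5X; n_I = 1.74 (inert).
Summing: n_T = 2.74 − 0.5X.
y_i = n_i/n_T, p_i = y_i·P. Kp = p_V / (p_S^2).
Setting this equal to 3.8 atm^-1 and taking the physical root (0 < X < 1) gives X = 0.792.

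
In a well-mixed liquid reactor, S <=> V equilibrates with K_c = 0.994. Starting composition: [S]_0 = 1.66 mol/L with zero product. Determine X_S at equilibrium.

Let X = conversion of S; extent ξ = 1.66·X mol/L.
Concentrations: [S] = 1.66 − 1.66X; [V] = 1.66X.
K_c = [V] / ([S]).
Solving K_c = 0.994 for X ∈ (0,1): X = 0.498.

X = 0.498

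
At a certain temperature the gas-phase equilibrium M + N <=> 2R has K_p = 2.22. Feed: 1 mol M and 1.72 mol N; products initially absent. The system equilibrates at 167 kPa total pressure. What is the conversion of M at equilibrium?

X = 0.545

Let X = conversion of M (basis 1 mol M); extent of reaction ξ = X.
Species balance: n_M = 1 − X; n_N = 1.72 − X; n_R = 2X.
Total moles n_T = 2.72 (Δν = 0, constant).
With p_i = (n_i/n_T)P, K_p = p_R^2 / (p_M p_N).
This yields a degree-2 equation in X; solving on (0,1), X = 0.545.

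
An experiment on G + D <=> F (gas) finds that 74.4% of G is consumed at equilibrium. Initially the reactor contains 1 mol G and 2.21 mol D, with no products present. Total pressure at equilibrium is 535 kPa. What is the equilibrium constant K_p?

Let X = conversion of G (basis 1 mol G); extent of reaction ξ = X.
Moles: n_G = 1 − X; n_D = 2.21 − X; n_F = X.
Summing: n_T = 3.21 − X.
At X = 0.744: n_G = 0.256, n_D = 1.47, n_F = 0.744, n_T = 2.47.
p_i = (n_i/n_T)·P. K_p = p_F / (p_G p_D) = 0.00914 kPa^-1.

K_p = 0.00914 kPa^-1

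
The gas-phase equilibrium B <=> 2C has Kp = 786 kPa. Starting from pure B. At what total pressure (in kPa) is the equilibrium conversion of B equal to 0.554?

P = 444 kPa

Basis: 1 mol B initially; let X = conversion of B. Extent ξ = X.
Species balance: n_B = 1 − X; n_C = 2X.
Summing: n_T = 1 + X.
Kp = p_C^2 / (p_B) with p_i = (n_i/n_T)·P.
At X = 0.554: the mole-fraction product g(X) = Π y_i^ν_i = 1.771. Since Kp = g(X)·P^{1}, P = (Kp/g)^(1/1) = (786/1.771)^(1/1) = 444 kPa.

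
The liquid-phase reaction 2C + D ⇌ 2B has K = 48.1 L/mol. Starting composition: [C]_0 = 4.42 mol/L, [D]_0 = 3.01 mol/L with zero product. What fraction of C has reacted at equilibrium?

X = 0.878

Let X = conversion of C; extent ξ = 4.42X/2 mol/L.
Concentrations: [C] = 4.42 − 4.42X; [D] = 3.01 − 2.21X; [B] = 4.42X.
K = [B]^2 / ([C]^2 [D]).
Solving K = 48.1 for X ∈ (0,1): X = 0.878.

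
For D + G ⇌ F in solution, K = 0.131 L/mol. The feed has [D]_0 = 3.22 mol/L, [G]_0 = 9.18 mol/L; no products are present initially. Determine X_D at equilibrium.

X = 0.498

Let X = conversion of D; extent ξ = 3.22·X mol/L.
Concentrations: [D] = 3.22 − 3.22X; [G] = 9.18 − 3.22X; [F] = 3.22X.
K = [F] / ([D] [G]).
Equating to 0.131 L/mol: the physical root is X = 0.498.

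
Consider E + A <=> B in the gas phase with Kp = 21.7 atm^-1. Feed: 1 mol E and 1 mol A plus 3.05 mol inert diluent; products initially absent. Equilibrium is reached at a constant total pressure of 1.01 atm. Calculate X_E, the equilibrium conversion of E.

Let X = conversion of E (basis 1 mol E); extent of reaction ξ = X.
At extent ξ: n_E = 1 − X; n_A = 1 − X; n_B = X; n_I = 3.05 (inert).
Total moles n_T = 5.05 − X.
Mole fractions y_i = n_i/n_T; Kp = p_B / (p_E p_A) with p_i = y_i·P.
Equating to 21.7 atm^-1 and solving on 0 < X < 1: X = 0.641.

X = 0.641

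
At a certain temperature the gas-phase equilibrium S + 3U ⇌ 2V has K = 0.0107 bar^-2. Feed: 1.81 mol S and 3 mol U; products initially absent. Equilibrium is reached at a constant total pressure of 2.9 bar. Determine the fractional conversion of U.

X = 0.169

Let X = conversion of U (basis 3 mol U); extent of reaction ξ = X.
Species balance: n_S = 1.81 − X; n_U = 3 − 3X; n_V = 2X.
Summing: n_T = 4.81 − 2X.
With p_i = (n_i/n_T)P, K = p_V^2 / (p_S p_U^3).
Setting this equal to 0.0107 bar^-2 and taking the physical root (0 < X < 1) gives X = 0.169.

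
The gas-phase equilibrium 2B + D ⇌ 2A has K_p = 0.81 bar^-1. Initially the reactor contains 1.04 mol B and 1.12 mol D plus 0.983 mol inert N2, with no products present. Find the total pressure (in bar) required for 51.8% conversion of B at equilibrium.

Take 1.04 mol B as basis and let X be its fractional conversion, so ξ = 0.52X.
Moles: n_B = 1.04 − 1.04X; n_D = 1.12 − 0.52X; n_A = 1.04X; n_I = 0.983 (inert).
Summing: n_T = 3.14 − 0.52X.
K_p = p_A^2 / (p_B^2 p_D) with p_i = (n_i/n_T)·P.
At X = 0.518: the mole-fraction product g(X) = Π y_i^ν_i = 3.902. Since K_p = g(X)·P^{-1}, P = (g/K_p)^(1/1) = (3.902/0.81)^(1/1) = 4.82 bar.

P = 4.82 bar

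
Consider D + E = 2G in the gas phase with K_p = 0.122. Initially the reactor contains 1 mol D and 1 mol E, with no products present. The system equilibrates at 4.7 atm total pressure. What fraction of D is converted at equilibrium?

X = 0.149

Let X = conversion of D (basis 1 mol D); extent of reaction ξ = X.
Mole table: n_D = 1 − X; n_E = 1 − X; n_G = 2X.
Total moles n_T = 2 (Δν = 0, constant).
With p_i = (n_i/n_T)P, K_p = p_G^2 / (p_D p_E).
This yields a degree-2 equation in X; solving on (0,1), X = 0.149.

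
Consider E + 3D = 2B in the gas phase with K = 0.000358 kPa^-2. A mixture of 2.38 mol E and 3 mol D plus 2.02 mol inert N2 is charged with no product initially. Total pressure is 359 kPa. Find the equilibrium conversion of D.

X = 0.682

Let X = conversion of D (basis 3 mol D); extent of reaction ξ = X.
Species balance: n_E = 2.38 − X; n_D = 3 − 3X; n_B = 2X; n_I = 2.02 (inert).
n_T = Σnᵢ = 7.4 − 2X.
With p_i = (n_i/n_T)P, K = p_B^2 / (p_E p_D^3).
Equating to 0.000358 kPa^-2 and solving on 0 < X < 1: X = 0.682.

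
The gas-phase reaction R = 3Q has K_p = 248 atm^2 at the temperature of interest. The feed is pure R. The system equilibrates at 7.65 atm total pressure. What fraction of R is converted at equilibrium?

Let X = conversion of R (basis 1 mol R); extent of reaction ξ = X.
Moles: n_R = 1 − X; n_Q = 3X.
Total moles n_T = 1 + 2X.
y_i = n_i/n_T, p_i = y_i·P. K_p = p_Q^3 / (p_R).
This yields a degree-3 equation in X; solving on (0,1), X = 0.660.

X = 0.660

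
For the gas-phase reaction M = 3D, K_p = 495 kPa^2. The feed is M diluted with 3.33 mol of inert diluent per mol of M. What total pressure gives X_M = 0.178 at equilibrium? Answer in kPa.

P = 242 kPa

Take 1 mol M as basis and let X be its fractional conversion, so ξ = X.
At extent ξ: n_M = 1 − X; n_D = 3X; n_I = 3.33 (inert).
n_T = Σnᵢ = 4.33 + 2X.
K_p = p_D^3 / (p_M) with p_i = (n_i/n_T)·P.
At X = 0.178: the mole-fraction product g(X) = Π y_i^ν_i = 0.008436. Since K_p = g(X)·P^{2}, P = (K_p/g)^(1/2) = (495/0.008436)^(1/2) = 242 kPa.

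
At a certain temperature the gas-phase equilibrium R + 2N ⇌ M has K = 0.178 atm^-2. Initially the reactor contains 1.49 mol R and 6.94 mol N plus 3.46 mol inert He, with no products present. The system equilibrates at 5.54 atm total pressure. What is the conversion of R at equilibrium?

X = 0.589

Take 1.49 mol R as basis and let X be its fractional conversion, so ξ = 1.49X.
Species balance: n_R = 1.49 − 1.49X; n_N = 6.94 − 2.98X; n_M = 1.49X; n_I = 3.46 (inert).
Total moles n_T = 11.9 − 2.98X.
y_i = n_i/n_T, p_i = y_i·P. K = p_M / (p_R p_N^2).
Substituting and setting equal to 0.178 atm^-2 gives a polynomial in X; the root in (0,1) is X = 0.589.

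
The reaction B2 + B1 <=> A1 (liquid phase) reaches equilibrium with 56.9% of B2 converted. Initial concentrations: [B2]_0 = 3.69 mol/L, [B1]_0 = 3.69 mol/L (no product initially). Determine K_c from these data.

K_c = 0.83 L/mol

Let X = conversion of B2.
Concentrations: [B2] = 3.69 − 3.69X; [B1] = 3.69 − 3.69X; [A1] = 3.69X.
At X = 0.569: [B2] = 1.59, [B1] = 1.59, [A1] = 2.1.
K_c = [A1] / ([B2] [B1]) = 0.83 L/mol.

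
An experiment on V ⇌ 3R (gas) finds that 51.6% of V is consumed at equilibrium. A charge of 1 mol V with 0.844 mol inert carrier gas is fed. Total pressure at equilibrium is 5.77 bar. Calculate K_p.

Take 1 mol V as basis and let X be its fractional conversion, so ξ = X.
Mole table: n_V = 1 − X; n_R = 3X; n_I = 0.844 (inert).
n_T = Σnᵢ = 1.84 + 2X.
At X = 0.516: n_V = 0.484, n_R = 1.55, n_T = 2.88.
p_i = (n_i/n_T)·P. K_p = p_R^3 / (p_V) = 30.8 bar^2.

K_p = 30.8 bar^2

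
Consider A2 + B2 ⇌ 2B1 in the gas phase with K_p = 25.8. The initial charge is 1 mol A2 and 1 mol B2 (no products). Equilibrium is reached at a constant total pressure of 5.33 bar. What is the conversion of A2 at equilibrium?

X = 0.717

Basis: 1 mol A2 initially; let X = conversion of A2. Extent ξ = X.
Species balance: n_A2 = 1 − X; n_B2 = 1 − X; n_B1 = 2X.
Total moles n_T = 2 (Δν = 0, constant).
With p_i = (n_i/n_T)P, K_p = p_B1^2 / (p_A2 p_B2).
Substituting and setting equal to 25.8 gives a polynomial in X; the root in (0,1) is X = 0.717.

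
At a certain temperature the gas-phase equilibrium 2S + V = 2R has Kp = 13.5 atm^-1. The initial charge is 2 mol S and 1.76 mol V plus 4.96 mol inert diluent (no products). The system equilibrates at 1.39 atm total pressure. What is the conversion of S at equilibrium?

Let X = conversion of S (basis 2 mol S); extent of reaction ξ = X.
Species balance: n_S = 2 − 2X; n_V = 1.76 − X; n_R = 2X; n_I = 4.96 (inert).
n_T = Σnᵢ = 8.72 − X.
With p_i = (n_i/n_T)P, Kp = p_R^2 / (p_S^2 p_V).
This yields a degree-3 equation in X; solving on (0,1), X = 0.619.

X = 0.619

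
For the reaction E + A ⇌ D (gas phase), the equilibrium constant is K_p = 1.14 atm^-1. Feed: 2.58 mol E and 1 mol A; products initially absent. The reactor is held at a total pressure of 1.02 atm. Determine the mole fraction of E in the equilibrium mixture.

y_E = 0.681

Basis: 1 mol A initially; let X = conversion of A. Extent ξ = X.
At extent ξ: n_E = 2.58 − X; n_A = 1 − X; n_D = X.
Summing: n_T = 3.58 − X.
y_i = n_i/n_T, p_i = y_i·P. K_p = p_D / (p_E p_A).
Setting this equal to 1.14 atm^-1 and taking the physical root (0 < X < 1) gives X = 0.442.
Then n_E = 2.14, n_T = 3.14, so y_E = 0.681.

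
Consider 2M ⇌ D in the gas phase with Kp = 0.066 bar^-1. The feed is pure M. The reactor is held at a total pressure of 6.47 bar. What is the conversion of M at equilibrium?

X = 0.392

Let X = conversion of M (basis 1 mol M); extent of reaction ξ = 0.5X.
Species balance: n_M = 1 − X; n_D = 0.5X.
Total moles n_T = 1 − 0.5X.
Mole fractions y_i = n_i/n_T; Kp = p_D / (p_M^2) with p_i = y_i·P.
This yields a degree-2 equation in X; solving on (0,1), X = 0.392.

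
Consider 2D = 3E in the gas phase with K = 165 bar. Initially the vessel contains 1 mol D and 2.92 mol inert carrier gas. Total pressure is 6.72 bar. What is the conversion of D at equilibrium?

Basis: 1 mol D initially; let X = conversion of D. Extent ξ = 0.5X.
At extent ξ: n_D = 1 − X; n_E = 1.5X; n_I = 2.92 (inert).
Total moles n_T = 3.92 + 0.5X.
Mole fractions y_i = n_i/n_T; K = p_E^3 / (p_D^2) with p_i = y_i·P.
This yields a degree-3 equation in X; solving on (0,1), X = 0.859.

X = 0.859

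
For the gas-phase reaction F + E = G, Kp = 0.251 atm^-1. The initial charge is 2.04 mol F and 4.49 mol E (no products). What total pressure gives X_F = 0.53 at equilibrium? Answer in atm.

P = 7.18 atm

Basis: 2.04 mol F initially; let X = conversion of F. Extent ξ = 2.04X.
Mole table: n_F = 2.04 − 2.04X; n_E = 4.49 − 2.04X; n_G = 2.04X.
Summing: n_T = 6.53 − 2.04X.
Kp = p_G / (p_F p_E) with p_i = (n_i/n_T)·P.
At X = 0.53: the mole-fraction product g(X) = Π y_i^ν_i = 1.803. Since Kp = g(X)·P^{-1}, P = (g/Kp)^(1/1) = (1.803/0.251)^(1/1) = 7.18 atm.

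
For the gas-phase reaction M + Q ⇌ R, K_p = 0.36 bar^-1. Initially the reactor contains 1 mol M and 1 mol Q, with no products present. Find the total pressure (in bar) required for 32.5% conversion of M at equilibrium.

Take 1 mol M as basis and let X be its fractional conversion, so ξ = X.
Moles: n_M = 1 − X; n_Q = 1 − X; n_R = X.
n_T = Σnᵢ = 2 − X.
K_p = p_R / (p_M p_Q) with p_i = (n_i/n_T)·P.
At X = 0.325: the mole-fraction product g(X) = Π y_i^ν_i = 1.195. Since K_p = g(X)·P^{-1}, P = (g/K_p)^(1/1) = (1.195/0.36)^(1/1) = 3.32 bar.

P = 3.32 bar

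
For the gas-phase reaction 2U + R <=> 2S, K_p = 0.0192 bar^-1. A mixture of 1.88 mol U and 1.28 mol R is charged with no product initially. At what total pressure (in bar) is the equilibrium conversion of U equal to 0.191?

P = 7.86 bar

Let X = conversion of U (basis 1.88 mol U); extent of reaction ξ = 0.94X.
At extent ξ: n_U = 1.88 − 1.88X; n_R = 1.28 − 0.94X; n_S = 1.88X.
Summing: n_T = 3.16 − 0.94X.
K_p = p_S^2 / (p_U^2 p_R) with p_i = (n_i/n_T)·P.
At X = 0.191: the mole-fraction product g(X) = Π y_i^ν_i = 0.151. Since K_p = g(X)·P^{-1}, P = (g/K_p)^(1/1) = (0.151/0.0192)^(1/1) = 7.86 bar.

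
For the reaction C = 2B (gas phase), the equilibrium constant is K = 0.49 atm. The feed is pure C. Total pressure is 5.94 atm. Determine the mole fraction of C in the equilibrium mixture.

Basis: 1 mol C initially; let X = conversion of C. Extent ξ = X.
Moles: n_C = 1 − X; n_B = 2X.
Summing: n_T = 1 + X.
Mole fractions y_i = n_i/n_T; K = p_B^2 / (p_C) with p_i = y_i·P.
This yields a degree-2 equation in X; solving on (0,1), X = 0.142.
Then n_C = 0.858, n_T = 1.14, so y_C = 0.751.

y_C = 0.751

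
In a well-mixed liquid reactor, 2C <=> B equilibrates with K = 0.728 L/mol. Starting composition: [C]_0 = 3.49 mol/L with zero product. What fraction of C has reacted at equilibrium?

Let X = conversion of C; extent ξ = 3.49X/2 mol/L.
Concentrations: [C] = 3.49 − 3.49X; [B] = 1.75X.
K = [B] / ([C]^2).
This equals 0.728 at X = 0.644 (the root in 0 < X < 1).

X = 0.644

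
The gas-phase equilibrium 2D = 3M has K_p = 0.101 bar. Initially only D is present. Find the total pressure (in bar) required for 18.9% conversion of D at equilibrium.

Basis: 1 mol D initially; let X = conversion of D. Extent ξ = 0.5X.
At extent ξ: n_D = 1 − X; n_M = 1.5X.
Total moles n_T = 1 + 0.5X.
K_p = p_M^3 / (p_D^2) with p_i = (n_i/n_T)·P.
At X = 0.189: the mole-fraction product g(X) = Π y_i^ν_i = 0.03165. Since K_p = g(X)·P^{1}, P = (K_p/g)^(1/1) = (0.101/0.03165)^(1/1) = 3.19 bar.

P = 3.19 bar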